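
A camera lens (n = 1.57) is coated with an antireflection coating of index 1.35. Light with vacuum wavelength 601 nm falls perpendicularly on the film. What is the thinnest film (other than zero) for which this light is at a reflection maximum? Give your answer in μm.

Top surface (1.0 → 1.35): reflection off a higher-index medium gives a half-wave phase shift.
Ray reflecting at the bottom interface goes from n = 1.35 toward n = 1.57: a half-wave phase shift.
The two reflections carry the same phase change, so no net offset.
With no net inversion, constructive interference in reflection requires 2 n t = m λ.
Minimum nonzero at m = 1: t = λ / (2 n) = 601 / (2 × 1.35) = 223 nm.

0.223 μm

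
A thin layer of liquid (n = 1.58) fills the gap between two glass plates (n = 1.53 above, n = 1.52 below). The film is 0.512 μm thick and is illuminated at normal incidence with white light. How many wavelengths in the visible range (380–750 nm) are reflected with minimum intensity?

2

Ray reflecting at the top interface goes from n = 1.53 toward n = 1.58: a half-wave phase shift.
At the lower boundary (n = 1.58 to n = 1.52) the reflected ray undergoes no phase shift.
Exactly one π shift → a net half-wave offset.
With one net inversion, destructive interference in reflection requires 2 n t = m λ.
λ = 2 n t / m = 1618 / m nm.
m=2: 809 nm (IR); m=3: 539 nm (visible); m=4: 404 nm (visible); m=5: 324 nm (UV).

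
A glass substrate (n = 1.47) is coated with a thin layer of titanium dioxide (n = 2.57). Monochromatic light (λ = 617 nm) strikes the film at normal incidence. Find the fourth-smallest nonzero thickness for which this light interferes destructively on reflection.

480 nm

Ray reflecting at the top interface goes from n = 1.0 toward n = 2.57: a half-wave phase shift.
At the lower boundary (n = 2.57 to n = 1.47) the reflected ray undergoes no phase shift.
Exactly one π shift → a net half-wave offset.
So the condition for destructive reflection is 2 n t = m λ.
The fourth-smallest nonzero thickness corresponds to m = 4: t = m λ / (2 n) = 4.00 × 617 / (2 × 2.57) = 480 nm.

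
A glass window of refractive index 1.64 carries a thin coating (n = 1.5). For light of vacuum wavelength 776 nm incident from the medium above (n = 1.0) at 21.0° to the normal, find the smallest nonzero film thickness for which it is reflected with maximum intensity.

266 nm

At the upper boundary (n = 1.0 to n = 1.5) the reflected ray undergoes a half-wave phase shift.
Bottom surface (1.5 → 1.64): reflection off a higher-index medium gives a half-wave phase shift.
Zero or two π shifts → no net half-wave offset.
So the condition for constructive reflection is 2 n t cos θ_r = m λ.
Snell's law: 1.0 sin 21.0° = 1.5 sin θ_r → sin θ_r = 0.239, cos θ_r = 0.971.
Minimum nonzero at m = 1: t = λ / (2 n cos θ_r) = 776 / (2 × 1.5 × 0.971) = 266 nm.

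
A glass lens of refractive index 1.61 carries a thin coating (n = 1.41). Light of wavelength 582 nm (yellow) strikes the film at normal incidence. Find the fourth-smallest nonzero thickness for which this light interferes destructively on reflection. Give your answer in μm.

0.722 μm

At the upper boundary (n = 1.0 to n = 1.41) the reflected ray undergoes a half-wave phase shift.
At the lower boundary (n = 1.41 to n = 1.61) the reflected ray undergoes a half-wave phase shift.
The two reflections carry the same phase change, so no net offset.
With no net inversion, destructive interference in reflection requires 2 n t = (m + ½) λ.
The fourth-smallest nonzero thickness corresponds to m = 3: t = (m + ½) λ / (2 n) = 3.50 × 582 / (2 × 1.41) = 722 nm.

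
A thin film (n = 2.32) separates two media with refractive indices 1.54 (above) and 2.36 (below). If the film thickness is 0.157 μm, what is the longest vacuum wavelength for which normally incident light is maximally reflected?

728 nm

Ray reflecting at the top interface goes from n = 1.54 toward n = 2.32: a half-wave phase shift.
Bottom surface (2.32 → 2.36): reflection off a higher-index medium gives a half-wave phase shift.
Net: no relative phase inversion (both shifts match).
For bright reflection here: 2 n t = m λ.
λ = 2 n t / m. The longest wavelength is m = 1: λ = 2 × 2.32 × 157 / 1.00 = 728 nm.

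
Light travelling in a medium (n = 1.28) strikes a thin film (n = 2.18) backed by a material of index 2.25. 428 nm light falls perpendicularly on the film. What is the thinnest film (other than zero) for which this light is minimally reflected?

49.1 nm

At the upper boundary (n = 1.28 to n = 2.18) the reflected ray undergoes a half-wave phase shift.
At the lower boundary (n = 2.18 to n = 2.25) the reflected ray undergoes a half-wave phase shift.
Net: no relative phase inversion (both shifts match).
With no net inversion, destructive interference in reflection requires 2 n t = (m + ½) λ.
Minimum at m = 0: t = λ / (4 n) = 428 / (4 × 2.18) = 49.1 nm.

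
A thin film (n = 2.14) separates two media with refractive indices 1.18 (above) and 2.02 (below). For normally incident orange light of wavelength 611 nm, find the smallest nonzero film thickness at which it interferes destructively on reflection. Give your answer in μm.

0.143 μm

Top surface (1.18 → 2.14): reflection off a higher-index medium gives a half-wave phase shift.
Bottom surface (2.14 → 2.02): reflection off a lower-index medium gives no phase shift.
Exactly one π shift → a net half-wave offset.
For weak reflection here: 2 n t = m λ.
Minimum nonzero at m = 1: t = λ / (2 n) = 611 / (2 × 2.14) = 143 nm.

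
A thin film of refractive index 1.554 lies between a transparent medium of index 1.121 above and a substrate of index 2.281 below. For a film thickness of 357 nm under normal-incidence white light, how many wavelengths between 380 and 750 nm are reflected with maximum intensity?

Ray reflecting at the top interface goes from n = 1.121 toward n = 1.554: a half-wave phase shift.
At the lower boundary (n = 1.554 to n = 2.281) the reflected ray undergoes a half-wave phase shift.
Zero or two π shifts → no net half-wave offset.
For bright reflection here: 2 n t = m λ.
λ = 2 n t / m = 1110 / m nm.
m=1: 1110 nm (IR); m=2: 555 nm (visible); m=3: 370 nm (UV).

1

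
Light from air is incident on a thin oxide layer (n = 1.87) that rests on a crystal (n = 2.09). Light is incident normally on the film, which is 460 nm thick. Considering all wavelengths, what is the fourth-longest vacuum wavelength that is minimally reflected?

492 nm

At the upper boundary (n = 1.0 to n = 1.87) the reflected ray undergoes a half-wave phase shift.
Bottom surface (1.87 → 2.09): reflection off a higher-index medium gives a half-wave phase shift.
Zero or two π shifts → no net half-wave offset.
With no net inversion, destructive interference in reflection requires 2 n t = (m + ½) λ.
λ = 2 n t / (m + ½). The fourth-longest wavelength is m = 3: λ = 2 × 1.87 × 460 / 3.50 = 492 nm.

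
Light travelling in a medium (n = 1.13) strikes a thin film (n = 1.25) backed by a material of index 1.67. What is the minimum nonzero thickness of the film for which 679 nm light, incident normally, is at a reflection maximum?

At the upper boundary (n = 1.13 to n = 1.25) the reflected ray undergoes a half-wave phase shift.
Ray reflecting at the bottom interface goes from n = 1.25 toward n = 1.67: a half-wave phase shift.
Zero or two π shifts → no net half-wave offset.
So the condition for constructive reflection is 2 n t = m λ.
Minimum nonzero at m = 1: t = λ / (2 n) = 679 / (2 × 1.25) = 272 nm.

272 nm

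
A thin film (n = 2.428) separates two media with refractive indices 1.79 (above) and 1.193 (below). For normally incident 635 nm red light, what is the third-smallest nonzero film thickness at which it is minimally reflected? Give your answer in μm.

0.392 μm

Ray reflecting at the top interface goes from n = 1.79 toward n = 2.428: a half-wave phase shift.
At the lower boundary (n = 2.428 to n = 1.193) the reflected ray undergoes no phase shift.
The two reflections differ by half a wavelength.
For dark reflection here: 2 n t = m λ.
The third-smallest nonzero thickness corresponds to m = 3: t = m λ / (2 n) = 3.00 × 635 / (2 × 2.428) = 392 nm.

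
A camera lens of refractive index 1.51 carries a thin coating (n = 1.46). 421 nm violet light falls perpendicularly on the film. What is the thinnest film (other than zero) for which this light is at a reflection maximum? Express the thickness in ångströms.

Top surface (1.0 → 1.46): reflection off a higher-index medium gives a half-wave phase shift.
Ray reflecting at the bottom interface goes from n = 1.46 toward n = 1.51: a half-wave phase shift.
Net: no relative phase inversion (both shifts match).
So the condition for constructive reflection is 2 n t = m λ.
Minimum nonzero at m = 1: t = λ / (2 n) = 421 / (2 × 1.46) = 144 nm.

1442 Å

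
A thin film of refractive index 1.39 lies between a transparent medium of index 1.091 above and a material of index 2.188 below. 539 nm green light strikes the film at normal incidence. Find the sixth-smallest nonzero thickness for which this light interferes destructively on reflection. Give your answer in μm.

1.07 μm

At the upper boundary (n = 1.091 to n = 1.39) the reflected ray undergoes a half-wave phase shift.
Ray reflecting at the bottom interface goes from n = 1.39 toward n = 2.188: a half-wave phase shift.
Net: no relative phase inversion (both shifts match).
So the condition for destructive reflection is 2 n t = (m + ½) λ.
The sixth-smallest nonzero thickness corresponds to m = 5: t = (m + ½) λ / (2 n) = 5.50 × 539 / (2 × 1.39) = 1066 nm.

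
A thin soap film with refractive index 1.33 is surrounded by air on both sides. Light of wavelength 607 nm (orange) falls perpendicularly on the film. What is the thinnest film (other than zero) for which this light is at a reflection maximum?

Ray reflecting at the top interface goes from n = 1.0 toward n = 1.33: a half-wave phase shift.
At the lower boundary (n = 1.33 to n = 1.0) the reflected ray undergoes no phase shift.
The two reflections differ by half a wavelength.
For bright reflection here: 2 n t = (m + ½) λ.
Minimum at m = 0: t = λ / (4 n) = 607 / (4 × 1.33) = 114 nm.

114 nm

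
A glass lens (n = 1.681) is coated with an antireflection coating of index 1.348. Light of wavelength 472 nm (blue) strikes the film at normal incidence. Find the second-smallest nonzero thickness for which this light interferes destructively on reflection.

Ray reflecting at the top interface goes from n = 1.0 toward n = 1.348: a half-wave phase shift.
At the lower boundary (n = 1.348 to n = 1.681) the reflected ray undergoes a half-wave phase shift.
Zero or two π shifts → no net half-wave offset.
So the condition for destructive reflection is 2 n t = (m + ½) λ.
The second-smallest nonzero thickness corresponds to m = 1: t = (m + ½) λ / (2 n) = 1.50 × 472 / (2 × 1.348) = 263 nm.

263 nm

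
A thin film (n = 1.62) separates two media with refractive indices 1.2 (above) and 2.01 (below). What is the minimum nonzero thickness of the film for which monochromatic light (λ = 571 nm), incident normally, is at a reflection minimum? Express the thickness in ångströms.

At the upper boundary (n = 1.2 to n = 1.62) the reflected ray undergoes a half-wave phase shift.
At the lower boundary (n = 1.62 to n = 2.01) the reflected ray undergoes a half-wave phase shift.
The two reflections carry the same phase change, so no net offset.
With no net inversion, destructive interference in reflection requires 2 n t = (m + ½) λ.
Minimum at m = 0: t = λ / (4 n) = 571 / (4 × 1.62) = 88.1 nm.

881 Å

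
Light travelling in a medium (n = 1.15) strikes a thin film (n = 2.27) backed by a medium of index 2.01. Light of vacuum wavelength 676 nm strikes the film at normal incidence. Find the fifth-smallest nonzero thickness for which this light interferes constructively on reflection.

At the upper boundary (n = 1.15 to n = 2.27) the reflected ray undergoes a half-wave phase shift.
Bottom surface (2.27 → 2.01): reflection off a lower-index medium gives no phase shift.
Exactly one π shift → a net half-wave offset.
With one net inversion, constructive interference in reflection requires 2 n t = (m + ½) λ.
The fifth-smallest nonzero thickness corresponds to m = 4: t = (m + ½) λ / (2 n) = 4.50 × 676 / (2 × 2.27) = 670 nm.

670 nm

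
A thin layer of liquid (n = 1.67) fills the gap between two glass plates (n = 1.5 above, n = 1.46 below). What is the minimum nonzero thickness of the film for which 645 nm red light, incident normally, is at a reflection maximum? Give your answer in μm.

Ray reflecting at the top interface goes from n = 1.5 toward n = 1.67: a half-wave phase shift.
At the lower boundary (n = 1.67 to n = 1.46) the reflected ray undergoes no phase shift.
Exactly one π shift → a net half-wave offset.
So the condition for constructive reflection is 2 n t = (m + ½) λ.
Minimum at m = 0: t = λ / (4 n) = 645 / (4 × 1.67) = 96.6 nm.

0.0966 μm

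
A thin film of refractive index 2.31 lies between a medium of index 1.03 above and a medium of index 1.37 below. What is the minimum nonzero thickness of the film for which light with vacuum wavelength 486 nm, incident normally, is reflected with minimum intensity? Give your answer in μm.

At the upper boundary (n = 1.03 to n = 2.31) the reflected ray undergoes a half-wave phase shift.
At the lower boundary (n = 2.31 to n = 1.37) the reflected ray undergoes no phase shift.
Net: one phase inversion between the two reflected rays.
With one net inversion, destructive interference in reflection requires 2 n t = m λ.
Minimum nonzero at m = 1: t = λ / (2 n) = 486 / (2 × 2.31) = 105 nm.

0.105 μm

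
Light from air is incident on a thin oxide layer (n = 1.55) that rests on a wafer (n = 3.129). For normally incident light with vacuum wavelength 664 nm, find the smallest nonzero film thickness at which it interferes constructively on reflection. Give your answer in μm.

At the upper boundary (n = 1.0 to n = 1.55) the reflected ray undergoes a half-wave phase shift.
At the lower boundary (n = 1.55 to n = 3.129) the reflected ray undergoes a half-wave phase shift.
Net: no relative phase inversion (both shifts match).
For strong reflection here: 2 n t = m λ.
Minimum nonzero at m = 1: t = λ / (2 n) = 664 / (2 × 1.55) = 214 nm.

0.214 μm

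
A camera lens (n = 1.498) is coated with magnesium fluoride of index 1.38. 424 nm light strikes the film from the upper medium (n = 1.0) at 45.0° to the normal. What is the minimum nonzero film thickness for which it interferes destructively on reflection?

Top surface (1.0 → 1.38): reflection off a higher-index medium gives a half-wave phase shift.
Ray reflecting at the bottom interface goes from n = 1.38 toward n = 1.498: a half-wave phase shift.
Net: no relative phase inversion (both shifts match).
With no net inversion, destructive interference in reflection requires 2 n t cos θ_r = (m + ½) λ.
Snell's law: 1.0 sin 45.0° = 1.38 sin θ_r → sin θ_r = 0.512, cos θ_r = 0.859.
Minimum at m = 0: t = λ / (4 n cos θ_r) = 424 / (4 × 1.38 × 0.859) = 89.4 nm.

89.4 nm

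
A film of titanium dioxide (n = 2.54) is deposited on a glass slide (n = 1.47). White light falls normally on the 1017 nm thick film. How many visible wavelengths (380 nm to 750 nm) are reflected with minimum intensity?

Top surface (1.0 → 2.54): reflection off a higher-index medium gives a half-wave phase shift.
At the lower boundary (n = 2.54 to n = 1.47) the reflected ray undergoes no phase shift.
Exactly one π shift → a net half-wave offset.
With one net inversion, destructive interference in reflection requires 2 n t = m λ.
λ = 2 n t / m = 5166 / m nm.
m=6: 861 nm (IR); m=7: 738 nm (visible); m=8: 646 nm (visible); m=9: 574 nm (visible); m=10: 517 nm (visible); m=11: 470 nm (visible); m=12: 431 nm (visible); m=13: 397 nm (visible); m=14: 369 nm (UV).

7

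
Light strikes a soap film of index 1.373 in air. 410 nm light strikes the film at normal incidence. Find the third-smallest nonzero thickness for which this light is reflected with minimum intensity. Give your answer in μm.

At the upper boundary (n = 1.0 to n = 1.373) the reflected ray undergoes a half-wave phase shift.
Ray reflecting at the bottom interface goes from n = 1.373 toward n = 1.0: no phase shift.
Exactly one π shift → a net half-wave offset.
With one net inversion, destructive interference in reflection requires 2 n t = m λ.
The third-smallest nonzero thickness corresponds to m = 3: t = m λ / (2 n) = 3.00 × 410 / (2 × 1.373) = 448 nm.

0.448 μm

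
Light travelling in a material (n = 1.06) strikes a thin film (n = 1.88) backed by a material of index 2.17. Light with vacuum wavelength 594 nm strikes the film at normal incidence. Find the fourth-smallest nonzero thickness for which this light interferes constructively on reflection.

Ray reflecting at the top interface goes from n = 1.06 toward n = 1.88: a half-wave phase shift.
Ray reflecting at the bottom interface goes from n = 1.88 toward n = 2.17: a half-wave phase shift.
The two reflections carry the same phase change, so no net offset.
With no net inversion, constructive interference in reflection requires 2 n t = m λ.
The fourth-smallest nonzero thickness corresponds to m = 4: t = m λ / (2 n) = 4.00 × 594 / (2 × 1.88) = 632 nm.

632 nm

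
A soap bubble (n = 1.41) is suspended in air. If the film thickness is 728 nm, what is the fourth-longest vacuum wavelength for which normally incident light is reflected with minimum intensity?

Ray reflecting at the top interface goes from n = 1.0 toward n = 1.41: a half-wave phase shift.
Ray reflecting at the bottom interface goes from n = 1.41 toward n = 1.0: no phase shift.
The two reflections differ by half a wavelength.
For weak reflection here: 2 n t = m λ.
λ = 2 n t / m. The fourth-longest wavelength is m = 4: λ = 2 × 1.41 × 728 / 4.00 = 513 nm.

513 nm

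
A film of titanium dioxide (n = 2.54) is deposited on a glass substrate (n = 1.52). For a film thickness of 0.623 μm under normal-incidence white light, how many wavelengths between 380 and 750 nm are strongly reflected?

4

At the upper boundary (n = 1.0 to n = 2.54) the reflected ray undergoes a half-wave phase shift.
At the lower boundary (n = 2.54 to n = 1.52) the reflected ray undergoes no phase shift.
The two reflections differ by half a wavelength.
For strong reflection here: 2 n t = (m + ½) λ.
λ = 2 n t / (m + ½) = 3165 / (m + ½) nm.
m=3: 904 nm (IR); m=4: 703 nm (visible); m=5: 575 nm (visible); m=6: 487 nm (visible); m=7: 422 nm (visible); m=8: 372 nm (UV).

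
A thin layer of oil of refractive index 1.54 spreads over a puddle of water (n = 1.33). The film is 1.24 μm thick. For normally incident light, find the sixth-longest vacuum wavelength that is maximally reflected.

694 nm

Top surface (1.0 → 1.54): reflection off a higher-index medium gives a half-wave phase shift.
Bottom surface (1.54 → 1.33): reflection off a lower-index medium gives no phase shift.
The two reflections differ by half a wavelength.
For strong reflection here: 2 n t = (m + ½) λ.
λ = 2 n t / (m + ½). The sixth-longest wavelength is m = 5: λ = 2 × 1.54 × 1240 / 5.50 = 694 nm.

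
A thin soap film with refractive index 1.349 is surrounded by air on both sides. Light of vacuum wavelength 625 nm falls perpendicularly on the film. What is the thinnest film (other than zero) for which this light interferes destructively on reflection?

232 nm

Ray reflecting at the top interface goes from n = 1.0 toward n = 1.349: a half-wave phase shift.
At the lower boundary (n = 1.349 to n = 1.0) the reflected ray undergoes no phase shift.
Net: one phase inversion between the two reflected rays.
So the condition for destructive reflection is 2 n t = m λ.
Minimum nonzero at m = 1: t = λ / (2 n) = 625 / (2 × 1.349) = 232 nm.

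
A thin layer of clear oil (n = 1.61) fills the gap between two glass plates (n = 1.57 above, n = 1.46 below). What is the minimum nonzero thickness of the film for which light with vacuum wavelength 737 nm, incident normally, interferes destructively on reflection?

229 nm

Top surface (1.57 → 1.61): reflection off a higher-index medium gives a half-wave phase shift.
At the lower boundary (n = 1.61 to n = 1.46) the reflected ray undergoes no phase shift.
Exactly one π shift → a net half-wave offset.
With one net inversion, destructive interference in reflection requires 2 n t = m λ.
Minimum nonzero at m = 1: t = λ / (2 n) = 737 / (2 × 1.61) = 229 nm.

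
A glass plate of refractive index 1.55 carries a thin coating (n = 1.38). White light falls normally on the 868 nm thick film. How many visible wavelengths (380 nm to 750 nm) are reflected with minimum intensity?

Ray reflecting at the top interface goes from n = 1.0 toward n = 1.38: a half-wave phase shift.
Bottom surface (1.38 → 1.55): reflection off a higher-index medium gives a half-wave phase shift.
Zero or two π shifts → no net half-wave offset.
With no net inversion, destructive interference in reflection requires 2 n t = (m + ½) λ.
λ = 2 n t / (m + ½) = 2396 / (m + ½) nm.
m=2: 958 nm (IR); m=3: 684 nm (visible); m=4: 532 nm (visible); m=5: 436 nm (visible); m=6: 369 nm (UV).

3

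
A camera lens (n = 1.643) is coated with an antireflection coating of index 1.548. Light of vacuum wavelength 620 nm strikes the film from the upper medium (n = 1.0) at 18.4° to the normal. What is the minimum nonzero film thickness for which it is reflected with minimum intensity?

At the upper boundary (n = 1.0 to n = 1.548) the reflected ray undergoes a half-wave phase shift.
At the lower boundary (n = 1.548 to n = 1.643) the reflected ray undergoes a half-wave phase shift.
Zero or two π shifts → no net half-wave offset.
With no net inversion, destructive interference in reflection requires 2 n t cos θ_r = (m + ½) λ.
Snell's law: 1.0 sin 18.4° = 1.548 sin θ_r → sin θ_r = 0.204, cos θ_r = 0.979.
Minimum at m = 0: t = λ / (4 n cos θ_r) = 620 / (4 × 1.548 × 0.979) = 102 nm.

102 nm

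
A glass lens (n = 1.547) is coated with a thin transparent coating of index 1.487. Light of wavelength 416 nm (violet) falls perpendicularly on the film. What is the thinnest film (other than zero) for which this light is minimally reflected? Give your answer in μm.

0.0699 μm

At the upper boundary (n = 1.0 to n = 1.487) the reflected ray undergoes a half-wave phase shift.
Bottom surface (1.487 → 1.547): reflection off a higher-index medium gives a half-wave phase shift.
The two reflections carry the same phase change, so no net offset.
With no net inversion, destructive interference in reflection requires 2 n t = (m + ½) λ.
Minimum at m = 0: t = λ / (4 n) = 416 / (4 × 1.487) = 69.9 nm.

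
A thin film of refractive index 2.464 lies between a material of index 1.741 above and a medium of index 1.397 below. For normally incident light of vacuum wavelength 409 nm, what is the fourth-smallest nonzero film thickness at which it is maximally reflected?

290 nm

Top surface (1.741 → 2.464): reflection off a higher-index medium gives a half-wave phase shift.
Bottom surface (2.464 → 1.397): reflection off a lower-index medium gives no phase shift.
Exactly one π shift → a net half-wave offset.
So the condition for constructive reflection is 2 n t = (m + ½) λ.
The fourth-smallest nonzero thickness corresponds to m = 3: t = (m + ½) λ / (2 n) = 3.50 × 409 / (2 × 2.464) = 290 nm.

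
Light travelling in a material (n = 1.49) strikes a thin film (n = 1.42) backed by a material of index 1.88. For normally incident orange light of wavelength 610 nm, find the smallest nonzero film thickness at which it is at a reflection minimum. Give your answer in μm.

Ray reflecting at the top interface goes from n = 1.49 toward n = 1.42: no phase shift.
Ray reflecting at the bottom interface goes from n = 1.42 toward n = 1.88: a half-wave phase shift.
The two reflections differ by half a wavelength.
For minimum reflection here: 2 n t = m λ.
Minimum nonzero at m = 1: t = λ / (2 n) = 610 / (2 × 1.42) = 215 nm.

0.215 μm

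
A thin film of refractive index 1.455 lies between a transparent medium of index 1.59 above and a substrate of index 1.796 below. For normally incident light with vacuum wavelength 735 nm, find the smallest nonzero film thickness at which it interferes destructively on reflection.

Ray reflecting at the top interface goes from n = 1.59 toward n = 1.455: no phase shift.
Bottom surface (1.455 → 1.796): reflection off a higher-index medium gives a half-wave phase shift.
Net: one phase inversion between the two reflected rays.
With one net inversion, destructive interference in reflection requires 2 n t = m λ.
Minimum nonzero at m = 1: t = λ / (2 n) = 735 / (2 × 1.455) = 253 nm.

253 nm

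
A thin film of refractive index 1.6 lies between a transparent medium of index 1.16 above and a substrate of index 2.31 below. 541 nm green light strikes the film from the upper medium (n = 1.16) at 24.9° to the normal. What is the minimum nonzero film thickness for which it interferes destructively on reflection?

Ray reflecting at the top interface goes from n = 1.16 toward n = 1.6: a half-wave phase shift.
Bottom surface (1.6 → 2.31): reflection off a higher-index medium gives a half-wave phase shift.
Net: no relative phase inversion (both shifts match).
So the condition for destructive reflection is 2 n t cos θ_r = (m + ½) λ.
Snell's law: 1.16 sin 24.9° = 1.6 sin θ_r → sin θ_r = 0.305, cos θ_r = 0.952.
Minimum at m = 0: t = λ / (4 n cos θ_r) = 541 / (4 × 1.6 × 0.952) = 88.8 nm.

88.8 nm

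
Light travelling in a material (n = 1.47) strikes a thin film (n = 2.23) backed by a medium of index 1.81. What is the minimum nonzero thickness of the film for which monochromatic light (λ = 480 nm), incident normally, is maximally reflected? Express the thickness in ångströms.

538 Å

Top surface (1.47 → 2.23): reflection off a higher-index medium gives a half-wave phase shift.
At the lower boundary (n = 2.23 to n = 1.81) the reflected ray undergoes no phase shift.
Exactly one π shift → a net half-wave offset.
For maximum reflection here: 2 n t = (m + ½) λ.
Minimum at m = 0: t = λ / (4 n) = 480 / (4 × 2.23) = 53.8 nm.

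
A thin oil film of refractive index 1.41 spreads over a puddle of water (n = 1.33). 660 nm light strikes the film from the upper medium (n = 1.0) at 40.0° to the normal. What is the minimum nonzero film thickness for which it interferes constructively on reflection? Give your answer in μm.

Ray reflecting at the top interface goes from n = 1.0 toward n = 1.41: a half-wave phase shift.
Bottom surface (1.41 → 1.33): reflection off a lower-index medium gives no phase shift.
Net: one phase inversion between the two reflected rays.
With one net inversion, constructive interference in reflection requires 2 n t cos θ_r = (m + ½) λ.
Snell's law: 1.0 sin 40.0° = 1.41 sin θ_r → sin θ_r = 0.456, cos θ_r = 0.890.
Minimum at m = 0: t = λ / (4 n cos θ_r) = 660 / (4 × 1.41 × 0.890) = 131 nm.

0.131 μm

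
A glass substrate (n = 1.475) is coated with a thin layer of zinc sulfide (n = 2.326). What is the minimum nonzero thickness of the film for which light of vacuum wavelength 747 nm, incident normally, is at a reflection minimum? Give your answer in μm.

0.161 μm

Ray reflecting at the top interface goes from n = 1.0 toward n = 2.326: a half-wave phase shift.
Ray reflecting at the bottom interface goes from n = 2.326 toward n = 1.475: no phase shift.
The two reflections differ by half a wavelength.
For weak reflection here: 2 n t = m λ.
Minimum nonzero at m = 1: t = λ / (2 n) = 747 / (2 × 2.326) = 161 nm.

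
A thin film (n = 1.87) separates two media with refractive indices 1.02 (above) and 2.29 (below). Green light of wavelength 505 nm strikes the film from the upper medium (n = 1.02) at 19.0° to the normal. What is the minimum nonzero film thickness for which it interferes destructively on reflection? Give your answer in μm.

0.0686 μm

Ray reflecting at the top interface goes from n = 1.02 toward n = 1.87: a half-wave phase shift.
Ray reflecting at the bottom interface goes from n = 1.87 toward n = 2.29: a half-wave phase shift.
The two reflections carry the same phase change, so no net offset.
With no net inversion, destructive interference in reflection requires 2 n t cos θ_r = (m + ½) λ.
Snell's law: 1.02 sin 19.0° = 1.87 sin θ_r → sin θ_r = 0.178, cos θ_r = 0.984.
Minimum at m = 0: t = λ / (4 n cos θ_r) = 505 / (4 × 1.87 × 0.984) = 68.6 nm.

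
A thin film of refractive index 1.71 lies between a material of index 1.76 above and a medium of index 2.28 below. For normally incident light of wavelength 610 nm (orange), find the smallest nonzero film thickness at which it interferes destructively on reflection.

Ray reflecting at the top interface goes from n = 1.76 toward n = 1.71: no phase shift.
At the lower boundary (n = 1.71 to n = 2.28) the reflected ray undergoes a half-wave phase shift.
Exactly one π shift → a net half-wave offset.
For dark reflection here: 2 n t = m λ.
Minimum nonzero at m = 1: t = λ / (2 n) = 610 / (2 × 1.71) = 178 nm.

178 nm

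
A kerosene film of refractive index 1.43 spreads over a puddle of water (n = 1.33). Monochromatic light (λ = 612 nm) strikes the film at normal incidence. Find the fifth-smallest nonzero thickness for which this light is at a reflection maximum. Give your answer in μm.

Top surface (1.0 → 1.43): reflection off a higher-index medium gives a half-wave phase shift.
At the lower boundary (n = 1.43 to n = 1.33) the reflected ray undergoes no phase shift.
Exactly one π shift → a net half-wave offset.
With one net inversion, constructive interference in reflection requires 2 n t = (m + ½) λ.
The fifth-smallest nonzero thickness corresponds to m = 4: t = (m + ½) λ / (2 n) = 4.50 × 612 / (2 × 1.43) = 963 nm.

0.963 μm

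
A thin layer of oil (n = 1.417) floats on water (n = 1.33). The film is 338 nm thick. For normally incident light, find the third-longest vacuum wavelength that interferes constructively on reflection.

383 nm

Top surface (1.0 → 1.417): reflection off a higher-index medium gives a half-wave phase shift.
Bottom surface (1.417 → 1.33): reflection off a lower-index medium gives no phase shift.
The two reflections differ by half a wavelength.
For maximum reflection here: 2 n t = (m + ½) λ.
λ = 2 n t / (m + ½). The third-longest wavelength is m = 2: λ = 2 × 1.417 × 338 / 2.50 = 383 nm.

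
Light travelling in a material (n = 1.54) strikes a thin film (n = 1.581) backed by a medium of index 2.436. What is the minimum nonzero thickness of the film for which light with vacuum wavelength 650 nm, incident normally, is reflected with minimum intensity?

Ray reflecting at the top interface goes from n = 1.54 toward n = 1.581: a half-wave phase shift.
At the lower boundary (n = 1.581 to n = 2.436) the reflected ray undergoes a half-wave phase shift.
Net: no relative phase inversion (both shifts match).
With no net inversion, destructive interference in reflection requires 2 n t = (m + ½) λ.
Minimum at m = 0: t = λ / (4 n) = 650 / (4 × 1.581) = 103 nm.

103 nm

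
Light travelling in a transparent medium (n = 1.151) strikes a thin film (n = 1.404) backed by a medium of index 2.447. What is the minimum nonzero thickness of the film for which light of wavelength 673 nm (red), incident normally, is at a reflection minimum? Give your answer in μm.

0.120 μm

Top surface (1.151 → 1.404): reflection off a higher-index medium gives a half-wave phase shift.
Ray reflecting at the bottom interface goes from n = 1.404 toward n = 2.447: a half-wave phase shift.
Net: no relative phase inversion (both shifts match).
For weak reflection here: 2 n t = (m + ½) λ.
Minimum at m = 0: t = λ / (4 n) = 673 / (4 × 1.404) = 120 nm.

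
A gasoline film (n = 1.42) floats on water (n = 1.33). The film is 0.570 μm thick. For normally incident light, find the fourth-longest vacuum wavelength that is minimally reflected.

405 nm

At the upper boundary (n = 1.0 to n = 1.42) the reflected ray undergoes a half-wave phase shift.
Bottom surface (1.42 → 1.33): reflection off a lower-index medium gives no phase shift.
Net: one phase inversion between the two reflected rays.
With one net inversion, destructive interference in reflection requires 2 n t = m λ.
λ = 2 n t / m. The fourth-longest wavelength is m = 4: λ = 2 × 1.42 × 570 / 4.00 = 405 nm.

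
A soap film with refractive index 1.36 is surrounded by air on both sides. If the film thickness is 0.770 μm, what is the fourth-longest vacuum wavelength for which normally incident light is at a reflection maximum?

At the upper boundary (n = 1.0 to n = 1.36) the reflected ray undergoes a half-wave phase shift.
Bottom surface (1.36 → 1.0): reflection off a lower-index medium gives no phase shift.
Exactly one π shift → a net half-wave offset.
So the condition for constructive reflection is 2 n t = (m + ½) λ.
λ = 2 n t / (m + ½). The fourth-longest wavelength is m = 3: λ = 2 × 1.36 × 770 / 3.50 = 598 nm.

598 nm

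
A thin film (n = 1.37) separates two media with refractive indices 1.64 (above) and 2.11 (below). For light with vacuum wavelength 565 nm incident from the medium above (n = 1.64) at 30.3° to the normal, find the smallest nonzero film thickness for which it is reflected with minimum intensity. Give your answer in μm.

0.259 μm

Top surface (1.64 → 1.37): reflection off a lower-index medium gives no phase shift.
At the lower boundary (n = 1.37 to n = 2.11) the reflected ray undergoes a half-wave phase shift.
The two reflections differ by half a wavelength.
So the condition for destructive reflection is 2 n t cos θ_r = m λ.
Snell's law: 1.64 sin 30.3° = 1.37 sin θ_r → sin θ_r = 0.604, cos θ_r = 0.797.
Minimum nonzero at m = 1: t = λ / (2 n cos θ_r) = 565 / (2 × 1.37 × 0.797) = 259 nm.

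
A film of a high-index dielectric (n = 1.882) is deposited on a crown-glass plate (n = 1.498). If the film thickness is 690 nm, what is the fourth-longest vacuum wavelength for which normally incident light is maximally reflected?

742 nm

At the upper boundary (n = 1.0 to n = 1.882) the reflected ray undergoes a half-wave phase shift.
Ray reflecting at the bottom interface goes from n = 1.882 toward n = 1.498: no phase shift.
The two reflections differ by half a wavelength.
For bright reflection here: 2 n t = (m + ½) λ.
λ = 2 n t / (m + ½). The fourth-longest wavelength is m = 3: λ = 2 × 1.882 × 690 / 3.50 = 742 nm.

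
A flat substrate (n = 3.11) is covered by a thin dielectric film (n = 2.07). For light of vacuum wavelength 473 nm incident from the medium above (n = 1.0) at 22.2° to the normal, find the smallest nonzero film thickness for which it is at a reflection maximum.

116 nm

Top surface (1.0 → 2.07): reflection off a higher-index medium gives a half-wave phase shift.
Bottom surface (2.07 → 3.11): reflection off a higher-index medium gives a half-wave phase shift.
Net: no relative phase inversion (both shifts match).
With no net inversion, constructive interference in reflection requires 2 n t cos θ_r = m λ.
Snell's law: 1.0 sin 22.2° = 2.07 sin θ_r → sin θ_r = 0.183, cos θ_r = 0.983.
Minimum nonzero at m = 1: t = λ / (2 n cos θ_r) = 473 / (2 × 2.07 × 0.983) = 116 nm.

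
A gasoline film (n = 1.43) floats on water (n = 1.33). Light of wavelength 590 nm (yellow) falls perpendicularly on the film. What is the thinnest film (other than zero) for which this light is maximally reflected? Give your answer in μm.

At the upper boundary (n = 1.0 to n = 1.43) the reflected ray undergoes a half-wave phase shift.
At the lower boundary (n = 1.43 to n = 1.33) the reflected ray undergoes no phase shift.
The two reflections differ by half a wavelength.
For maximum reflection here: 2 n t = (m + ½) λ.
Minimum at m = 0: t = λ / (4 n) = 590 / (4 × 1.43) = 103 nm.

0.103 μm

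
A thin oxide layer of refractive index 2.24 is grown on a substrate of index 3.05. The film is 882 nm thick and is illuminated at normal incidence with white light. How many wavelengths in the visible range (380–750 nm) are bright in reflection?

5

Top surface (1.0 → 2.24): reflection off a higher-index medium gives a half-wave phase shift.
Bottom surface (2.24 → 3.05): reflection off a higher-index medium gives a half-wave phase shift.
Zero or two π shifts → no net half-wave offset.
For maximum reflection here: 2 n t = m λ.
λ = 2 n t / m = 3951 / m nm.
m=5: 790 nm (IR); m=6: 659 nm (visible); m=7: 564 nm (visible); m=8: 494 nm (visible); m=9: 439 nm (visible); m=10: 395 nm (visible); m=11: 359 nm (UV).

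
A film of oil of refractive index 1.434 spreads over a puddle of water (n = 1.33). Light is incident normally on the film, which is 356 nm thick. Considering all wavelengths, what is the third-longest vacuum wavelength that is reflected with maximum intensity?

408 nm

Top surface (1.0 → 1.434): reflection off a higher-index medium gives a half-wave phase shift.
Bottom surface (1.434 → 1.33): reflection off a lower-index medium gives no phase shift.
The two reflections differ by half a wavelength.
For strong reflection here: 2 n t = (m + ½) λ.
λ = 2 n t / (m + ½). The third-longest wavelength is m = 2: λ = 2 × 1.434 × 356 / 2.50 = 408 nm.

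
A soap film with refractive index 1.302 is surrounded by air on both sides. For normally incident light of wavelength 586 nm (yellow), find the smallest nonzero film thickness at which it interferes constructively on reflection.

113 nm

At the upper boundary (n = 1.0 to n = 1.302) the reflected ray undergoes a half-wave phase shift.
Bottom surface (1.302 → 1.0): reflection off a lower-index medium gives no phase shift.
The two reflections differ by half a wavelength.
With one net inversion, constructive interference in reflection requires 2 n t = (m + ½) λ.
Minimum at m = 0: t = λ / (4 n) = 586 / (4 × 1.302) = 113 nm.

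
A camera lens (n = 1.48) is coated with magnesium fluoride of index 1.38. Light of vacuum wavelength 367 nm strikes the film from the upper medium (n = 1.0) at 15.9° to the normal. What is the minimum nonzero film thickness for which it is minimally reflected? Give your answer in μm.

0.0678 μm

At the upper boundary (n = 1.0 to n = 1.38) the reflected ray undergoes a half-wave phase shift.
Ray reflecting at the bottom interface goes from n = 1.38 toward n = 1.48: a half-wave phase shift.
Zero or two π shifts → no net half-wave offset.
With no net inversion, destructive interference in reflection requires 2 n t cos θ_r = (m + ½) λ.
Snell's law: 1.0 sin 15.9° = 1.38 sin θ_r → sin θ_r = 0.199, cos θ_r = 0.980.
Minimum at m = 0: t = λ / (4 n cos θ_r) = 367 / (4 × 1.38 × 0.980) = 67.8 nm.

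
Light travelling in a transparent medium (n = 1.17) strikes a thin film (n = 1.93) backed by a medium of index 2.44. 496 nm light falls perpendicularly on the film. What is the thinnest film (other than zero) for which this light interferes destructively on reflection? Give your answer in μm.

0.0642 μm

At the upper boundary (n = 1.17 to n = 1.93) the reflected ray undergoes a half-wave phase shift.
Ray reflecting at the bottom interface goes from n = 1.93 toward n = 2.44: a half-wave phase shift.
Net: no relative phase inversion (both shifts match).
So the condition for destructive reflection is 2 n t = (m + ½) λ.
Minimum at m = 0: t = λ / (4 n) = 496 / (4 × 1.93) = 64.2 nm.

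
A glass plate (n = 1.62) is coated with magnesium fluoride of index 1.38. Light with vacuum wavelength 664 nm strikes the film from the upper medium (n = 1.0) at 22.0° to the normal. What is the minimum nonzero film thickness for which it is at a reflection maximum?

250 nm

Top surface (1.0 → 1.38): reflection off a higher-index medium gives a half-wave phase shift.
Bottom surface (1.38 → 1.62): reflection off a higher-index medium gives a half-wave phase shift.
The two reflections carry the same phase change, so no net offset.
So the condition for constructive reflection is 2 n t cos θ_r = m λ.
Snell's law: 1.0 sin 22.0° = 1.38 sin θ_r → sin θ_r = 0.271, cos θ_r = 0.962.
Minimum nonzero at m = 1: t = λ / (2 n cos θ_r) = 664 / (2 × 1.38 × 0.962) = 250 nm.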